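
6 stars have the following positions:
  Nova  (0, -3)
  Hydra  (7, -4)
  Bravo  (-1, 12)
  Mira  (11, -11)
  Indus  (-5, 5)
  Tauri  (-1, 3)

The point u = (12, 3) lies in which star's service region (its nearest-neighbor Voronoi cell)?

Hydra

Since √ is increasing, it suffices to compare squared distances:
d²(u, Nova) = (12−0)² + (3−(-3))² = 144 + 36 = 180
d²(u, Hydra) = (12−7)² + (3−(-4))² = 25 + 49 = 74
d²(u, Bravo) = (12−(-1))² + (3−12)² = 169 + 81 = 250
d²(u, Mira) = (12−11)² + (3−(-11))² = 1 + 196 = 197
d²(u, Indus) = (12−(-5))² + (3−5)² = 289 + 4 = 293
d²(u, Tauri) = (12−(-1))² + (3−3)² = 169 + 0 = 169
Minimum is at Hydra.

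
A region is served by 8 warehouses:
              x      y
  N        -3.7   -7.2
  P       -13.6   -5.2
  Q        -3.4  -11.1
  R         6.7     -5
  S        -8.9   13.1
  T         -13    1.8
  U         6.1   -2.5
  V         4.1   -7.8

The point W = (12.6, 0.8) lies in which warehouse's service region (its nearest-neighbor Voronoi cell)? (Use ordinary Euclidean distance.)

Compare squared distances (the ordering matches that of the actual distances):
|WN|² = (12.6−(-3.7))² + (0.8−(-7.2))² = 265.69 + 64 = 329.69
|WP|² = (12.6−(-13.6))² + (0.8−(-5.2))² = 686.44 + 36 = 722.44
|WQ|² = (12.6−(-3.4))² + (0.8−(-11.1))² = 256 + 141.61 = 397.61
|WR|² = (12.6−6.7)² + (0.8−(-5))² = 34.81 + 33.64 = 68.45
|WS|² = (12.6−(-8.9))² + (0.8−13.1)² = 462.25 + 151.29 = 613.54
|WT|² = (12.6−(-13))² + (0.8−1.8)² = 655.36 + 1 = 656.36
|WU|² = (12.6−6.1)² + (0.8−(-2.5))² = 42.25 + 10.89 = 53.14
|WV|² = (12.6−4.1)² + (0.8−(-7.8))² = 72.25 + 73.96 = 146.21
U is nearest.

U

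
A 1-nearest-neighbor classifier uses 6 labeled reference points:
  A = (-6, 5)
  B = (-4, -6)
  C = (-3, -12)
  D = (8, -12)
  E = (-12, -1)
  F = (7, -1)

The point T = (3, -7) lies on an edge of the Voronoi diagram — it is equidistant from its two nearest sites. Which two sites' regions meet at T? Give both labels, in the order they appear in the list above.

B and D

Squared distances from T to each site:
|TA|² = (3−(-6))² + (-7−5)² = 81 + 144 = 225
|TB|² = (3−(-4))² + (-7−(-6))² = 49 + 1 = 50
|TC|² = (3−(-3))² + (-7−(-12))² = 36 + 25 = 61
|TD|² = (3−8)² + (-7−(-12))² = 25 + 25 = 50
|TE|² = (3−(-12))² + (-7−(-1))² = 225 + 36 = 261
|TF|² = (3−7)² + (-7−(-1))² = 16 + 36 = 52
T is equidistant from B and D (both at squared distance 50), and every other site is strictly farther — so T lies on the B–D Voronoi edge.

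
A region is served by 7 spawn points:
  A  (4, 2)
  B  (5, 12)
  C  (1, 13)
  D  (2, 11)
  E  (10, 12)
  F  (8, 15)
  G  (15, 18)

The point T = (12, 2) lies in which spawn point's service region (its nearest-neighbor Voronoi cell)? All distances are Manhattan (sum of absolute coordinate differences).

A

d(T,A) = |12−4| + |2−2| = 8 + 0 = 8
d(T,B) = |12−5| + |2−12| = 7 + 10 = 17
d(T,C) = |12−1| + |2−13| = 11 + 11 = 22
d(T,D) = |12−2| + |2−11| = 10 + 9 = 19
d(T,E) = |12−10| + |2−12| = 2 + 10 = 12
d(T,F) = |12−8| + |2−15| = 4 + 13 = 17
d(T,G) = |12−15| + |2−18| = 3 + 16 = 19
A is nearest.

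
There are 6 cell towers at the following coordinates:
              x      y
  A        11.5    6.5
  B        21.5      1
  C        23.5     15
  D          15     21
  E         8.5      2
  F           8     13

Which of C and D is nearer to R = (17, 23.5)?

Compare squared distances:
|RC|² = (17−23.5)² + (23.5−15)² = 42.25 + 72.25 = 114.5
|RD|² = (17−15)² + (23.5−21)² = 4 + 6.25 = 10.25
114.5 > 10.25, so D is closer.

D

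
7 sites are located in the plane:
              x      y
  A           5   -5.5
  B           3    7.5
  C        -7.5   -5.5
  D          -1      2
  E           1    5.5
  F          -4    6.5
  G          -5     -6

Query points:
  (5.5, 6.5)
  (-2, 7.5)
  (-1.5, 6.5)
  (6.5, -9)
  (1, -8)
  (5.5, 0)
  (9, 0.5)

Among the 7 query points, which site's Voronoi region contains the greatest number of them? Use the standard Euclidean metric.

A

(5.5, 6.5) — d² to each: A:144.25, B:7.25, C:313, D:62.5, E:21.25, F:90.25, G:266.5 → nearest is B
(-2, 7.5) — d² to each: A:218, B:25, C:199.25, D:31.25, E:13, F:5, G:191.25 → nearest is F
(-1.5, 6.5) — d² to each: A:186.25, B:21.25, C:180, D:20.5, E:7.25, F:6.25, G:168.5 → nearest is F
(6.5, -9) — d² to each: A:14.5, B:284.5, C:208.25, D:177.25, E:240.5, F:350.5, G:141.25 → nearest is A
(1, -8) — d² to each: A:22.25, B:244.25, C:78.5, D:104, E:182.25, F:235.25, G:40 → nearest is A
(5.5, 0) — d² to each: A:30.5, B:62.5, C:199.25, D:46.25, E:50.5, F:132.5, G:146.25 → nearest is A
(9, 0.5) — d² to each: A:52, B:85, C:308.25, D:102.25, E:89, F:205, G:238.25 → nearest is A
Tally — A:4, B:1, F:2. A captures the most (4).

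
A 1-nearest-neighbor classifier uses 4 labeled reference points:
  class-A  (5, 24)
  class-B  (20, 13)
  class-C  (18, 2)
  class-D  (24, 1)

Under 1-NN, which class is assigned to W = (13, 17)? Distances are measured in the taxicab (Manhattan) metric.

class-B

d(W, class-A) = |13−5| + |17−24| = 8 + 7 = 15
d(W, class-B) = |13−20| + |17−13| = 7 + 4 = 11
d(W, class-C) = |13−18| + |17−2| = 5 + 15 = 20
d(W, class-D) = |13−24| + |17−1| = 11 + 16 = 27
class-B is nearest.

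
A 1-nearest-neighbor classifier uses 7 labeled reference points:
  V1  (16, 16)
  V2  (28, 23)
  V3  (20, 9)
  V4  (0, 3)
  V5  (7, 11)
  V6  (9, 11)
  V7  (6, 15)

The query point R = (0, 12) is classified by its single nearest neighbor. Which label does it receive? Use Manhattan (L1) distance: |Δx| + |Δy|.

V5

d(R,V1) = |0−16| + |12−16| = 16 + 4 = 20
d(R,V2) = |0−28| + |12−23| = 28 + 11 = 39
d(R,V3) = |0−20| + |12−9| = 20 + 3 = 23
d(R,V4) = |0−0| + |12−3| = 0 + 9 = 9
d(R,V5) = |0−7| + |12−11| = 7 + 1 = 8
d(R,V6) = |0−9| + |12−11| = 9 + 1 = 10
d(R,V7) = |0−6| + |12−15| = 6 + 3 = 9
V5 is nearest.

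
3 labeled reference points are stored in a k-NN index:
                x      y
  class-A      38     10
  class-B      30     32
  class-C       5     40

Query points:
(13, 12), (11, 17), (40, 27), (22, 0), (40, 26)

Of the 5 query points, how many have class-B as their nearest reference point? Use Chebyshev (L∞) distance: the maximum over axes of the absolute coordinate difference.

4

(13, 12) — d to each: class-A:25, class-B:20, class-C:28 → nearest is class-B
(11, 17) — d to each: class-A:27, class-B:19, class-C:23 → nearest is class-B
(40, 27) — d to each: class-A:17, class-B:10, class-C:35 → nearest is class-B
(22, 0) — d to each: class-A:16, class-B:32, class-C:40 → nearest is class-A
(40, 26) — d to each: class-A:16, class-B:10, class-C:35 → nearest is class-B
4 of the 5 points have class-B as nearest.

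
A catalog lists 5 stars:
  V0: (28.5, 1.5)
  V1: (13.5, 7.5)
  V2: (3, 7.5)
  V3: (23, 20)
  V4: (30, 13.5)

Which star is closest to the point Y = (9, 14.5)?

Since √ is increasing, it suffices to compare squared distances:
|YV0|² = (9−28.5)² + (14.5−1.5)² = 380.25 + 169 = 549.25
|YV1|² = (9−13.5)² + (14.5−7.5)² = 20.25 + 49 = 69.25
|YV2|² = (9−3)² + (14.5−7.5)² = 36 + 49 = 85
|YV3|² = (9−23)² + (14.5−20)² = 196 + 30.25 = 226.25
|YV4|² = (9−30)² + (14.5−13.5)² = 441 + 1 = 442
Minimum is at V1.

V1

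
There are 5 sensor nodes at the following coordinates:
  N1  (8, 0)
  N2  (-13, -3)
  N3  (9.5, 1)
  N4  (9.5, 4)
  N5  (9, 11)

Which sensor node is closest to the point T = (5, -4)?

Squared Euclidean distances:
|TN1|² = 9 + 16 = 25
|TN2|² = 324 + 1 = 325
|TN3|² = 20.25 + 25 = 45.25
|TN4|² = 20.25 + 64 = 84.25
|TN5|² = 16 + 225 = 241
Minimum is at N1.

N1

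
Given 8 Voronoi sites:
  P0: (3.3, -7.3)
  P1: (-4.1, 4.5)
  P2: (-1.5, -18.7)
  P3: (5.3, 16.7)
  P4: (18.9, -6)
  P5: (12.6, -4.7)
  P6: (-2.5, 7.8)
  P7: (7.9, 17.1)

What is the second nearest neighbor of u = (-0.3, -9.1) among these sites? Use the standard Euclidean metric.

P2

Squared Euclidean distances:
|uP0|² = 12.96 + 3.24 = 16.2
|uP1|² = 14.44 + 184.96 = 199.4
|uP2|² = 1.44 + 92.16 = 93.6
|uP3|² = 31.36 + 665.64 = 697
|uP4|² = 368.64 + 9.61 = 378.25
|uP5|² = 166.41 + 19.36 = 185.77
|uP6|² = 4.84 + 285.61 = 290.45
|uP7|² = 67.24 + 686.44 = 753.68
Sorted ascending: P0, P2, P5, … — the second-nearest is P2.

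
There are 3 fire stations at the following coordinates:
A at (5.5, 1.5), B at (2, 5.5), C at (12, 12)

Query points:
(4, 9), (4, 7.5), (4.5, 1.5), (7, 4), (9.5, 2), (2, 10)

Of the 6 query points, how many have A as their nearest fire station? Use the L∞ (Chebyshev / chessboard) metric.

3

(4, 9) — d to each: A:7.5, B:3.5, C:8 → nearest is B
(4, 7.5) — d to each: A:6, B:2, C:8 → nearest is B
(4.5, 1.5) — d to each: A:1, B:4, C:10.5 → nearest is A
(7, 4) — d to each: A:2.5, B:5, C:8 → nearest is A
(9.5, 2) — d to each: A:4, B:7.5, C:10 → nearest is A
(2, 10) — d to each: A:8.5, B:4.5, C:10 → nearest is B
3 of the 6 points have A as nearest.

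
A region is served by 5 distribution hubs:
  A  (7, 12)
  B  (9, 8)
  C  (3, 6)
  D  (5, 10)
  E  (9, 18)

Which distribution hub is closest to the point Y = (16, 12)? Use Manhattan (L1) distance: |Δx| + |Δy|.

A

d(Y,A) = 9 + 0 = 9
d(Y,B) = 7 + 4 = 11
d(Y,C) = 13 + 6 = 19
d(Y,D) = 11 + 2 = 13
d(Y,E) = 7 + 6 = 13
A is nearest.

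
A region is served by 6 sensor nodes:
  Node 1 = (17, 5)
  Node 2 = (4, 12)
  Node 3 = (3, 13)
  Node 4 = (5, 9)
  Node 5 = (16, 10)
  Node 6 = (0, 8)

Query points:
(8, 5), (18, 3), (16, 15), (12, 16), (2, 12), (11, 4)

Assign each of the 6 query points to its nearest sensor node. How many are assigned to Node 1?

2

(8, 5) — d² to each: Node 1:81, Node 2:65, Node 3:89, Node 4:25, Node 5:89, Node 6:73 → nearest is Node 4
(18, 3) — d² to each: Node 1:5, Node 2:277, Node 3:325, Node 4:205, Node 5:53, Node 6:349 → nearest is Node 1
(16, 15) — d² to each: Node 1:101, Node 2:153, Node 3:173, Node 4:157, Node 5:25, Node 6:305 → nearest is Node 5
(12, 16) — d² to each: Node 1:146, Node 2:80, Node 3:90, Node 4:98, Node 5:52, Node 6:208 → nearest is Node 5
(2, 12) — d² to each: Node 1:274, Node 2:4, Node 3:2, Node 4:18, Node 5:200, Node 6:20 → nearest is Node 3
(11, 4) — d² to each: Node 1:37, Node 2:113, Node 3:145, Node 4:61, Node 5:61, Node 6:137 → nearest is Node 1
2 of the 6 points have Node 1 as nearest.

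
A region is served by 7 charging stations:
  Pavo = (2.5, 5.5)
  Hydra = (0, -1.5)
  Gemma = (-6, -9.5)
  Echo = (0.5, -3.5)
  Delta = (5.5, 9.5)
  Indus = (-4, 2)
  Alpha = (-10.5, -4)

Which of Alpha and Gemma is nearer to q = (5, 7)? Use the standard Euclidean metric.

Alpha

Compare squared distances:
d²(q, Alpha) = (5−(-10.5))² + (7−(-4))² = 240.25 + 121 = 361.25
d²(q, Gemma) = (5−(-6))² + (7−(-9.5))² = 121 + 272.25 = 393.25
361.25 < 393.25, so Alpha is closer.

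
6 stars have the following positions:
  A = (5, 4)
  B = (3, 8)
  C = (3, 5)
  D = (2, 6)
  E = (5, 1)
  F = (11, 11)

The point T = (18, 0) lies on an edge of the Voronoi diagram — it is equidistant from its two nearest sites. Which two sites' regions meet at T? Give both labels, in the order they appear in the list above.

Squared distances from T to each site:
|TA|² = (18−5)² + (0−4)² = 169 + 16 = 185
|TB|² = (18−3)² + (0−8)² = 225 + 64 = 289
|TC|² = (18−3)² + (0−5)² = 225 + 25 = 250
|TD|² = (18−2)² + (0−6)² = 256 + 36 = 292
|TE|² = (18−5)² + (0−1)² = 169 + 1 = 170
|TF|² = (18−11)² + (0−11)² = 49 + 121 = 170
T is equidistant from E and F (both at squared distance 170), and every other site is strictly farther — so T lies on the E–F Voronoi edge.

E and F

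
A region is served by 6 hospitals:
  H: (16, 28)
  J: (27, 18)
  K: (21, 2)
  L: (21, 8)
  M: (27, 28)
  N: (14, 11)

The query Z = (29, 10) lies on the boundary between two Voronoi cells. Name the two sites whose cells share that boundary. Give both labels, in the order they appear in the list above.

J and L

Squared distances from Z to each site:
|ZH|² = (29−16)² + (10−28)² = 169 + 324 = 493
|ZJ|² = (29−27)² + (10−18)² = 4 + 64 = 68
|ZK|² = (29−21)² + (10−2)² = 64 + 64 = 128
|ZL|² = (29−21)² + (10−8)² = 64 + 4 = 68
|ZM|² = (29−27)² + (10−28)² = 4 + 324 = 328
|ZN|² = (29−14)² + (10−11)² = 225 + 1 = 226
Z is equidistant from J and L (both at squared distance 68), and every other site is strictly farther — so Z lies on the J–L Voronoi edge.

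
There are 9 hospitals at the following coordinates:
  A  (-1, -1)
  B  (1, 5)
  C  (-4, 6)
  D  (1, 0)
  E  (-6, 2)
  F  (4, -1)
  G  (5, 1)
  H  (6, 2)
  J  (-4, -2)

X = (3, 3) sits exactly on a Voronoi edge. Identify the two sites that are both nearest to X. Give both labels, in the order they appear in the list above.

Squared distances from X to each site:
|XA|² = 16 + 16 = 32
|XB|² = 4 + 4 = 8
|XC|² = 49 + 9 = 58
|XD|² = 4 + 9 = 13
|XE|² = 81 + 1 = 82
|XF|² = 1 + 16 = 17
|XG|² = 4 + 4 = 8
|XH|² = 9 + 1 = 10
|XJ|² = 49 + 25 = 74
X is equidistant from B and G (both at squared distance 8), and every other site is strictly farther — so X lies on the B–G Voronoi edge.

B and G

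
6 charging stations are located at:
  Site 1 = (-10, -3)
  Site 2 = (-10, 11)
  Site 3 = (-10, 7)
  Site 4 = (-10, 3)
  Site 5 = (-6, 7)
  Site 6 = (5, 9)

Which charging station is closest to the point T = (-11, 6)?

Compare squared distances (the ordering matches that of the actual distances):
d²(T, Site 1) = (-11−(-10))² + (6−(-3))² = 1 + 81 = 82
d²(T, Site 2) = (-11−(-10))² + (6−11)² = 1 + 25 = 26
d²(T, Site 3) = (-11−(-10))² + (6−7)² = 1 + 1 = 2
d²(T, Site 4) = (-11−(-10))² + (6−3)² = 1 + 9 = 10
d²(T, Site 5) = (-11−(-6))² + (6−7)² = 25 + 1 = 26
d²(T, Site 6) = (-11−5)² + (6−9)² = 256 + 9 = 265
Site 3 is nearest.

Site 3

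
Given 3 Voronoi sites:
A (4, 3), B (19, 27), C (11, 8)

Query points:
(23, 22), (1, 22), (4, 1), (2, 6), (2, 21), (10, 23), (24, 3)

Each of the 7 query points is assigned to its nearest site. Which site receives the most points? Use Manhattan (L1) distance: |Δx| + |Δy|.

(23, 22) — d to each: A:38, B:9, C:26 → nearest is B
(1, 22) — d to each: A:22, B:23, C:24 → nearest is A
(4, 1) — d to each: A:2, B:41, C:14 → nearest is A
(2, 6) — d to each: A:5, B:38, C:11 → nearest is A
(2, 21) — d to each: A:20, B:23, C:22 → nearest is A
(10, 23) — d to each: A:26, B:13, C:16 → nearest is B
(24, 3) — d to each: A:20, B:29, C:18 → nearest is C
Tally — A:4, B:2, C:1. A captures the most (4).

A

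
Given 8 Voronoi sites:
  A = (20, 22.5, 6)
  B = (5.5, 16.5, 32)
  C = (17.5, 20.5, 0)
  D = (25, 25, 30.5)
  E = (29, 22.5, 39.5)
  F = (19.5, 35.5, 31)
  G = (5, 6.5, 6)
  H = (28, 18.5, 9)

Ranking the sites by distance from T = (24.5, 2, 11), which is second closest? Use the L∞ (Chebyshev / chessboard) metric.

C

d(T,A) = max(4.5, 20.5, 5) = 20.5
d(T,B) = max(19, 14.5, 21) = 21
d(T,C) = max(7, 18.5, 11) = 18.5
d(T,D) = max(0.5, 23, 19.5) = 23
d(T,E) = max(4.5, 20.5, 28.5) = 28.5
d(T,F) = max(5, 33.5, 20) = 33.5
d(T,G) = max(19.5, 4.5, 5) = 19.5
d(T,H) = max(3.5, 16.5, 2) = 16.5
Sorted ascending: H, C, G, … — the second-nearest is C.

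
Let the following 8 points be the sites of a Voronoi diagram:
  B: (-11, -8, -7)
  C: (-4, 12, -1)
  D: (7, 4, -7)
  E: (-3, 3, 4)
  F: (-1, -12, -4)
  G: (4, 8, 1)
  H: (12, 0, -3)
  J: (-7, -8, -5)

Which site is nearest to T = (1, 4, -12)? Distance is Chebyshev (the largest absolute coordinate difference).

D

d(T,B) = max(12, 12, 5) = 12
d(T,C) = max(5, 8, 11) = 11
d(T,D) = max(6, 0, 5) = 6
d(T,E) = max(4, 1, 16) = 16
d(T,F) = max(2, 16, 8) = 16
d(T,G) = max(3, 4, 13) = 13
d(T,H) = max(11, 4, 9) = 11
d(T,J) = max(8, 12, 7) = 12
The smallest is to D, so T lies in the Voronoi region of D.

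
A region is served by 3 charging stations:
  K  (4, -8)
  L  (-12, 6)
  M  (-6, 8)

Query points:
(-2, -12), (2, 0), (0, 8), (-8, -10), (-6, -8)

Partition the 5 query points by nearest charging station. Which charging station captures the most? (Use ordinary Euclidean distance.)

(-2, -12) — d² to each: K:52, L:424, M:416 → nearest is K
(2, 0) — d² to each: K:68, L:232, M:128 → nearest is K
(0, 8) — d² to each: K:272, L:148, M:36 → nearest is M
(-8, -10) — d² to each: K:148, L:272, M:328 → nearest is K
(-6, -8) — d² to each: K:100, L:232, M:256 → nearest is K
Tally — K:4, M:1. K captures the most (4).

K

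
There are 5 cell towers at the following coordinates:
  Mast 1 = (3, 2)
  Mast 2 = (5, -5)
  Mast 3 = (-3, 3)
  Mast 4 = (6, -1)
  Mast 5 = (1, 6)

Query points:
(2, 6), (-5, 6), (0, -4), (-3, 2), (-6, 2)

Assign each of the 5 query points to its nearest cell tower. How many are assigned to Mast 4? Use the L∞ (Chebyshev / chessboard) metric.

(2, 6) — d to each: Mast 1:4, Mast 2:11, Mast 3:5, Mast 4:7, Mast 5:1 → nearest is Mast 5
(-5, 6) — d to each: Mast 1:8, Mast 2:11, Mast 3:3, Mast 4:11, Mast 5:6 → nearest is Mast 3
(0, -4) — d to each: Mast 1:6, Mast 2:5, Mast 3:7, Mast 4:6, Mast 5:10 → nearest is Mast 2
(-3, 2) — d to each: Mast 1:6, Mast 2:8, Mast 3:1, Mast 4:9, Mast 5:4 → nearest is Mast 3
(-6, 2) — d to each: Mast 1:9, Mast 2:11, Mast 3:3, Mast 4:12, Mast 5:7 → nearest is Mast 3
0 of the 5 points have Mast 4 as nearest.

0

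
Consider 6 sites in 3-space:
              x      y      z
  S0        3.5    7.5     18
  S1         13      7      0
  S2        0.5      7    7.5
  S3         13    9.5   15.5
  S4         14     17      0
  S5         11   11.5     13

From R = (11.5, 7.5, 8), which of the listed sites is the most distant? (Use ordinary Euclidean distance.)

Since √ is increasing, it suffices to compare squared distances:
|RS0|² = (11.5−3.5)² + (7.5−7.5)² + (8−18)² = 64 + 0 + 100 = 164
|RS1|² = (11.5−13)² + (7.5−7)² + (8−0)² = 2.25 + 0.25 + 64 = 66.5
|RS2|² = (11.5−0.5)² + (7.5−7)² + (8−7.5)² = 121 + 0.25 + 0.25 = 121.5
|RS3|² = (11.5−13)² + (7.5−9.5)² + (8−15.5)² = 2.25 + 4 + 56.25 = 62.5
|RS4|² = (11.5−14)² + (7.5−17)² + (8−0)² = 6.25 + 90.25 + 64 = 160.5
|RS5|² = (11.5−11)² + (7.5−11.5)² + (8−13)² = 0.25 + 16 + 25 = 41.25
The largest is to S0.

S0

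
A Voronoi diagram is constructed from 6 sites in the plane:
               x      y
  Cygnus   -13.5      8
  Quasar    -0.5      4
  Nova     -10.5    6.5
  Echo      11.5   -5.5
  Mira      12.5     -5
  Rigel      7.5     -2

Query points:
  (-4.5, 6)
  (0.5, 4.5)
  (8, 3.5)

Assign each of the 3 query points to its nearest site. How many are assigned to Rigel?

1

(-4.5, 6) — d² to each: Cygnus:85, Quasar:20, Nova:36.25, Echo:388.25, Mira:410, Rigel:208 → nearest is Quasar
(0.5, 4.5) — d² to each: Cygnus:208.25, Quasar:1.25, Nova:125, Echo:221, Mira:234.25, Rigel:91.25 → nearest is Quasar
(8, 3.5) — d² to each: Cygnus:482.5, Quasar:72.5, Nova:351.25, Echo:93.25, Mira:92.5, Rigel:30.5 → nearest is Rigel
1 of the 3 points has Rigel as nearest.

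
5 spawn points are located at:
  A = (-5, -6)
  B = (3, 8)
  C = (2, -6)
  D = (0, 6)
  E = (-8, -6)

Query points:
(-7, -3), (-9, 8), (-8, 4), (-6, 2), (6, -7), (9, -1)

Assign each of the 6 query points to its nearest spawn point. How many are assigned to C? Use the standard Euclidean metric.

(-7, -3) — d² to each: A:13, B:221, C:90, D:130, E:10 → nearest is E
(-9, 8) — d² to each: A:212, B:144, C:317, D:85, E:197 → nearest is D
(-8, 4) — d² to each: A:109, B:137, C:200, D:68, E:100 → nearest is D
(-6, 2) — d² to each: A:65, B:117, C:128, D:52, E:68 → nearest is D
(6, -7) — d² to each: A:122, B:234, C:17, D:205, E:197 → nearest is C
(9, -1) — d² to each: A:221, B:117, C:74, D:130, E:314 → nearest is C
2 of the 6 points have C as nearest.

2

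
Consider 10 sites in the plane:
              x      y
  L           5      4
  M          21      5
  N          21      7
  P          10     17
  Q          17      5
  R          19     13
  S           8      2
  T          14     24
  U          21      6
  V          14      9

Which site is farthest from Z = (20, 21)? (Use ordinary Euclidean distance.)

Compare squared distances (the ordering matches that of the actual distances):
|ZL|² = (20−5)² + (21−4)² = 225 + 289 = 514
|ZM|² = (20−21)² + (21−5)² = 1 + 256 = 257
|ZN|² = (20−21)² + (21−7)² = 1 + 196 = 197
|ZP|² = (20−10)² + (21−17)² = 100 + 16 = 116
|ZQ|² = (20−17)² + (21−5)² = 9 + 256 = 265
|ZR|² = (20−19)² + (21−13)² = 1 + 64 = 65
|ZS|² = (20−8)² + (21−2)² = 144 + 361 = 505
|ZT|² = (20−14)² + (21−24)² = 36 + 9 = 45
|ZU|² = (20−21)² + (21−6)² = 1 + 225 = 226
|ZV|² = (20−14)² + (21−9)² = 36 + 144 = 180
The largest is to L.

L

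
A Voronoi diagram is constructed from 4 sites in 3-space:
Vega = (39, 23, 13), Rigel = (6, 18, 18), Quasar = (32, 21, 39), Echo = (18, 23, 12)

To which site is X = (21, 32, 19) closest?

Squared Euclidean distances:
d²(X, Vega) = (21−39)² + (32−23)² + (19−13)² = 324 + 81 + 36 = 441
d²(X, Rigel) = (21−6)² + (32−18)² + (19−18)² = 225 + 196 + 1 = 422
d²(X, Quasar) = (21−32)² + (32−21)² + (19−39)² = 121 + 121 + 400 = 642
d²(X, Echo) = (21−18)² + (32−23)² + (19−12)² = 9 + 81 + 49 = 139
Echo is nearest.

Echo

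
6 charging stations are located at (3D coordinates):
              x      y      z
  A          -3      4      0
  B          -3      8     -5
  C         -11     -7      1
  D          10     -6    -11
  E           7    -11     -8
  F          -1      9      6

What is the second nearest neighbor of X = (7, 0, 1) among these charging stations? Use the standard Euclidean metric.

F

Squared Euclidean distances:
|XA|² = 100 + 16 + 1 = 117
|XB|² = 100 + 64 + 36 = 200
|XC|² = 324 + 49 + 0 = 373
|XD|² = 9 + 36 + 144 = 189
|XE|² = 0 + 121 + 81 = 202
|XF|² = 64 + 81 + 25 = 170
Sorted ascending: A, F, D, … — the second-nearest is F.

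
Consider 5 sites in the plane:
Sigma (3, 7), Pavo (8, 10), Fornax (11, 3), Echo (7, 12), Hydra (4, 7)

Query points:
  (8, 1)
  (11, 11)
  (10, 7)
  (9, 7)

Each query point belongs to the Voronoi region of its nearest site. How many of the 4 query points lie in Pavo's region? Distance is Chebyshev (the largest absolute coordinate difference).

(8, 1) — d to each: Sigma:6, Pavo:9, Fornax:3, Echo:11, Hydra:6 → nearest is Fornax
(11, 11) — d to each: Sigma:8, Pavo:3, Fornax:8, Echo:4, Hydra:7 → nearest is Pavo
(10, 7) — d to each: Sigma:7, Pavo:3, Fornax:4, Echo:5, Hydra:6 → nearest is Pavo
(9, 7) — d to each: Sigma:6, Pavo:3, Fornax:4, Echo:5, Hydra:5 → nearest is Pavo
3 of the 4 points have Pavo as nearest.

3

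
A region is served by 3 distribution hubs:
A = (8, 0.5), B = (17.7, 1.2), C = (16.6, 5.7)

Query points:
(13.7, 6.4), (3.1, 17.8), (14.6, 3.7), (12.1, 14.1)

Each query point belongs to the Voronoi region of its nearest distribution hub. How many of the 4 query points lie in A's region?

1

(13.7, 6.4) — d² to each: A:67.3, B:43.04, C:8.9 → nearest is C
(3.1, 17.8) — d² to each: A:323.3, B:488.72, C:328.66 → nearest is A
(14.6, 3.7) — d² to each: A:53.8, B:15.86, C:8 → nearest is C
(12.1, 14.1) — d² to each: A:201.77, B:197.77, C:90.81 → nearest is C
1 of the 4 points has A as nearest.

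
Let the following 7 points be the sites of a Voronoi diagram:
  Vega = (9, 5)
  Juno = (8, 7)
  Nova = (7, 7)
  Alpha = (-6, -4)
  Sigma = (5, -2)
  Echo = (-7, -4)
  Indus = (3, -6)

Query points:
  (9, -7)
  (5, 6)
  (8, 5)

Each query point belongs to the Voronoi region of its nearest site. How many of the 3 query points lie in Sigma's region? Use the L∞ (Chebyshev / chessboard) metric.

(9, -7) — d to each: Vega:12, Juno:14, Nova:14, Alpha:15, Sigma:5, Echo:16, Indus:6 → nearest is Sigma
(5, 6) — d to each: Vega:4, Juno:3, Nova:2, Alpha:11, Sigma:8, Echo:12, Indus:12 → nearest is Nova
(8, 5) — d to each: Vega:1, Juno:2, Nova:2, Alpha:14, Sigma:7, Echo:15, Indus:11 → nearest is Vega
1 of the 3 points has Sigma as nearest.

1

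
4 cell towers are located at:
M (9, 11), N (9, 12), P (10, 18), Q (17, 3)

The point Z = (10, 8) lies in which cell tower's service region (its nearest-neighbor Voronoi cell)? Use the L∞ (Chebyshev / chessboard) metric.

d(Z,M) = max(1, 3) = 3
d(Z,N) = max(1, 4) = 4
d(Z,P) = max(0, 10) = 10
d(Z,Q) = max(7, 5) = 7
The smallest is to M, so Z lies in the Voronoi region of M.

M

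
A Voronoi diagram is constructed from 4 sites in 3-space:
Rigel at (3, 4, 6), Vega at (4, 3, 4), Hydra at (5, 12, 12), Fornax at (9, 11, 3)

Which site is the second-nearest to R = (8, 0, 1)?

Rigel

Squared Euclidean distances:
d²(R, Rigel) = (8−3)² + (0−4)² + (1−6)² = 25 + 16 + 25 = 66
d²(R, Vega) = (8−4)² + (0−3)² + (1−4)² = 16 + 9 + 9 = 34
d²(R, Hydra) = (8−5)² + (0−12)² + (1−12)² = 9 + 144 + 121 = 274
d²(R, Fornax) = (8−9)² + (0−11)² + (1−3)² = 1 + 121 + 4 = 126
Sorted ascending: Vega, Rigel, Fornax, … — the second-nearest is Rigel.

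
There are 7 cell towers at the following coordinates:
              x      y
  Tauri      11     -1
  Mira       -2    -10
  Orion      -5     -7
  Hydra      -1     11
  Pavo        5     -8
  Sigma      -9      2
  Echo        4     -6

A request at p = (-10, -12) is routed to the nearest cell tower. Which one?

Squared Euclidean distances:
d²(p, Tauri) = (-10−11)² + (-12−(-1))² = 441 + 121 = 562
d²(p, Mira) = (-10−(-2))² + (-12−(-10))² = 64 + 4 = 68
d²(p, Orion) = (-10−(-5))² + (-12−(-7))² = 25 + 25 = 50
d²(p, Hydra) = (-10−(-1))² + (-12−11)² = 81 + 529 = 610
d²(p, Pavo) = (-10−5)² + (-12−(-8))² = 225 + 16 = 241
d²(p, Sigma) = (-10−(-9))² + (-12−2)² = 1 + 196 = 197
d²(p, Echo) = (-10−4)² + (-12−(-6))² = 196 + 36 = 232
The smallest is to Orion, so p lies in the Voronoi region of Orion.

Orion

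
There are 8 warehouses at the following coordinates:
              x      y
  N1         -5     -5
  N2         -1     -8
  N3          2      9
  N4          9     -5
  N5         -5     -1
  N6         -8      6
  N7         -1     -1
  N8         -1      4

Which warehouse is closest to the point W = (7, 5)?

Squared Euclidean distances:
|WN1|² = (7−(-5))² + (5−(-5))² = 144 + 100 = 244
|WN2|² = (7−(-1))² + (5−(-8))² = 64 + 169 = 233
|WN3|² = (7−2)² + (5−9)² = 25 + 16 = 41
|WN4|² = (7−9)² + (5−(-5))² = 4 + 100 = 104
|WN5|² = (7−(-5))² + (5−(-1))² = 144 + 36 = 180
|WN6|² = (7−(-8))² + (5−6)² = 225 + 1 = 226
|WN7|² = (7−(-1))² + (5−(-1))² = 64 + 36 = 100
|WN8|² = (7−(-1))² + (5−4)² = 64 + 1 = 65
N3 is nearest.

N3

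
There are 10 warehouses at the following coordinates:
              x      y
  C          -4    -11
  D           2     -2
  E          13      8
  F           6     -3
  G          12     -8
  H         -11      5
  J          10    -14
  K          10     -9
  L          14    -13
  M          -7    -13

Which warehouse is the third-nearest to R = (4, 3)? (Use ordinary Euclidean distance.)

Since √ is increasing, it suffices to compare squared distances:
|RC|² = (4−(-4))² + (3−(-11))² = 64 + 196 = 260
|RD|² = (4−2)² + (3−(-2))² = 4 + 25 = 29
|RE|² = (4−13)² + (3−8)² = 81 + 25 = 106
|RF|² = (4−6)² + (3−(-3))² = 4 + 36 = 40
|RG|² = (4−12)² + (3−(-8))² = 64 + 121 = 185
|RH|² = (4−(-11))² + (3−5)² = 225 + 4 = 229
|RJ|² = (4−10)² + (3−(-14))² = 36 + 289 = 325
|RK|² = (4−10)² + (3−(-9))² = 36 + 144 = 180
|RL|² = (4−14)² + (3−(-13))² = 100 + 256 = 356
|RM|² = (4−(-7))² + (3−(-13))² = 121 + 256 = 377
Sorted ascending: D, F, E, K, … — the third-nearest is E.

E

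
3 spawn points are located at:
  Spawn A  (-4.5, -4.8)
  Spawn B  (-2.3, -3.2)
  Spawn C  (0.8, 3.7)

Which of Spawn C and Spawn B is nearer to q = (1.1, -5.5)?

Spawn B

Compare squared distances:
d²(q, Spawn C) = (1.1−0.8)² + (-5.5−3.7)² = 0.09 + 84.64 = 84.73
d²(q, Spawn B) = (1.1−(-2.3))² + (-5.5−(-3.2))² = 11.56 + 5.29 = 16.85
84.73 > 16.85, so Spawn B is closer.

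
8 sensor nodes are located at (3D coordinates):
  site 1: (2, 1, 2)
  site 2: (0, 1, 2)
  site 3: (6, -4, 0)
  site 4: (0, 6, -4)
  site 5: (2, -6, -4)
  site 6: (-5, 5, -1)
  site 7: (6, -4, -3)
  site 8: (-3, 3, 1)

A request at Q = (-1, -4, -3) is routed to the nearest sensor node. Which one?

site 5

Squared Euclidean distances:
d²(Q, site 1) = (-1−2)² + (-4−1)² + (-3−2)² = 9 + 25 + 25 = 59
d²(Q, site 2) = (-1−0)² + (-4−1)² + (-3−2)² = 1 + 25 + 25 = 51
d²(Q, site 3) = (-1−6)² + (-4−(-4))² + (-3−0)² = 49 + 0 + 9 = 58
d²(Q, site 4) = (-1−0)² + (-4−6)² + (-3−(-4))² = 1 + 100 + 1 = 102
d²(Q, site 5) = (-1−2)² + (-4−(-6))² + (-3−(-4))² = 9 + 4 + 1 = 14
d²(Q, site 6) = (-1−(-5))² + (-4−5)² + (-3−(-1))² = 16 + 81 + 4 = 101
d²(Q, site 7) = (-1−6)² + (-4−(-4))² + (-3−(-3))² = 49 + 0 + 0 = 49
d²(Q, site 8) = (-1−(-3))² + (-4−3)² + (-3−1)² = 4 + 49 + 16 = 69
The smallest is to site 5, so Q lies in the Voronoi region of site 5.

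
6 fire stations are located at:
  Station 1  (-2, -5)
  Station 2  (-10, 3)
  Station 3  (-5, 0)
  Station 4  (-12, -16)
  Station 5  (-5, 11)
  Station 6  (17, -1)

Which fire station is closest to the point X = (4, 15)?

Compare squared distances (the ordering matches that of the actual distances):
d²(X, Station 1) = 36 + 400 = 436
d²(X, Station 2) = 196 + 144 = 340
d²(X, Station 3) = 81 + 225 = 306
d²(X, Station 4) = 256 + 961 = 1217
d²(X, Station 5) = 81 + 16 = 97
d²(X, Station 6) = 169 + 256 = 425
Minimum is at Station 5.

Station 5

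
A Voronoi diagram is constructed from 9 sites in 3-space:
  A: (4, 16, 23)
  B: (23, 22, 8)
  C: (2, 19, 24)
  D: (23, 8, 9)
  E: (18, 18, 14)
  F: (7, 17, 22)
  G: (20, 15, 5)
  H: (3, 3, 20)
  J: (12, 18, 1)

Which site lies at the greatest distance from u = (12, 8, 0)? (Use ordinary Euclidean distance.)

C

Squared Euclidean distances:
|uA|² = 64 + 64 + 529 = 657
|uB|² = 121 + 196 + 64 = 381
|uC|² = 100 + 121 + 576 = 797
|uD|² = 121 + 0 + 81 = 202
|uE|² = 36 + 100 + 196 = 332
|uF|² = 25 + 81 + 484 = 590
|uG|² = 64 + 49 + 25 = 138
|uH|² = 81 + 25 + 400 = 506
|uJ|² = 0 + 100 + 1 = 101
The largest is to C.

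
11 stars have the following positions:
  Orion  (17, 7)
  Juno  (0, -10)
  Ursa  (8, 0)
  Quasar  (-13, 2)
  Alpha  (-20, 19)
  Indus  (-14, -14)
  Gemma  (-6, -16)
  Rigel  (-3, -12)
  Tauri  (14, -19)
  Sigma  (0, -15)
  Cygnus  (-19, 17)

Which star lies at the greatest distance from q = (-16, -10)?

Orion

Since √ is increasing, it suffices to compare squared distances:
d²(q, Orion) = 1089 + 289 = 1378
d²(q, Juno) = 256 + 0 = 256
d²(q, Ursa) = 576 + 100 = 676
d²(q, Quasar) = 9 + 144 = 153
d²(q, Alpha) = 16 + 841 = 857
d²(q, Indus) = 4 + 16 = 20
d²(q, Gemma) = 100 + 36 = 136
d²(q, Rigel) = 169 + 4 = 173
d²(q, Tauri) = 900 + 81 = 981
d²(q, Sigma) = 256 + 25 = 281
d²(q, Cygnus) = 9 + 729 = 738
The largest is to Orion.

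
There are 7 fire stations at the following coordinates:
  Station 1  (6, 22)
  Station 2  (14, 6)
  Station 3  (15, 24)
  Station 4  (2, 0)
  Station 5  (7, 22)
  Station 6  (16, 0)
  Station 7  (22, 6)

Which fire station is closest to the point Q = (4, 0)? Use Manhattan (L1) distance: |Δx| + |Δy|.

Station 4

d(Q, Station 1) = |4−6| + |0−22| = 2 + 22 = 24
d(Q, Station 2) = |4−14| + |0−6| = 10 + 6 = 16
d(Q, Station 3) = |4−15| + |0−24| = 11 + 24 = 35
d(Q, Station 4) = |4−2| + |0−0| = 2 + 0 = 2
d(Q, Station 5) = |4−7| + |0−22| = 3 + 22 = 25
d(Q, Station 6) = |4−16| + |0−0| = 12 + 0 = 12
d(Q, Station 7) = |4−22| + |0−6| = 18 + 6 = 24
The smallest is to Station 4, so Q lies in the Voronoi region of Station 4.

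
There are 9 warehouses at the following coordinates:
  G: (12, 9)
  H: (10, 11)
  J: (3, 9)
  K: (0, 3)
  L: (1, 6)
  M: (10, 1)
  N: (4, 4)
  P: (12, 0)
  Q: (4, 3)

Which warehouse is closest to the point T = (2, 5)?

L

Compare squared distances (the ordering matches that of the actual distances):
|TG|² = (2−12)² + (5−9)² = 100 + 16 = 116
|TH|² = (2−10)² + (5−11)² = 64 + 36 = 100
|TJ|² = (2−3)² + (5−9)² = 1 + 16 = 17
|TK|² = (2−0)² + (5−3)² = 4 + 4 = 8
|TL|² = (2−1)² + (5−6)² = 1 + 1 = 2
|TM|² = (2−10)² + (5−1)² = 64 + 16 = 80
|TN|² = (2−4)² + (5−4)² = 4 + 1 = 5
|TP|² = (2−12)² + (5−0)² = 100 + 25 = 125
|TQ|² = (2−4)² + (5−3)² = 4 + 4 = 8
Minimum is at L.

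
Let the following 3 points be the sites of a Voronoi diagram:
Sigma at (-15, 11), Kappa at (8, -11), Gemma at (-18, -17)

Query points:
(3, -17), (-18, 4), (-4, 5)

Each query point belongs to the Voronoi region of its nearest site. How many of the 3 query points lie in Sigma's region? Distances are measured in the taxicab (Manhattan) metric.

2

(3, -17) — d to each: Sigma:46, Kappa:11, Gemma:21 → nearest is Kappa
(-18, 4) — d to each: Sigma:10, Kappa:41, Gemma:21 → nearest is Sigma
(-4, 5) — d to each: Sigma:17, Kappa:28, Gemma:36 → nearest is Sigma
2 of the 3 points have Sigma as nearest.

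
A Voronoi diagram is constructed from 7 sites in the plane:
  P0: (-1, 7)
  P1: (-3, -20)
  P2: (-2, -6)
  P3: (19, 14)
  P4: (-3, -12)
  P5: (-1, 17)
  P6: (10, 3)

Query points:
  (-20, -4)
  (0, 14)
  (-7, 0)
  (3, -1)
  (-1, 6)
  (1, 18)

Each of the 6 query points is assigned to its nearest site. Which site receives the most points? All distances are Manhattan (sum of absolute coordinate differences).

P2

(-20, -4) — d to each: P0:30, P1:33, P2:20, P3:57, P4:25, P5:40, P6:37 → nearest is P2
(0, 14) — d to each: P0:8, P1:37, P2:22, P3:19, P4:29, P5:4, P6:21 → nearest is P5
(-7, 0) — d to each: P0:13, P1:24, P2:11, P3:40, P4:16, P5:23, P6:20 → nearest is P2
(3, -1) — d to each: P0:12, P1:25, P2:10, P3:31, P4:17, P5:22, P6:11 → nearest is P2
(-1, 6) — d to each: P0:1, P1:28, P2:13, P3:28, P4:20, P5:11, P6:14 → nearest is P0
(1, 18) — d to each: P0:13, P1:42, P2:27, P3:22, P4:34, P5:3, P6:24 → nearest is P5
Tally — P0:1, P2:3, P5:2. P2 captures the most (3).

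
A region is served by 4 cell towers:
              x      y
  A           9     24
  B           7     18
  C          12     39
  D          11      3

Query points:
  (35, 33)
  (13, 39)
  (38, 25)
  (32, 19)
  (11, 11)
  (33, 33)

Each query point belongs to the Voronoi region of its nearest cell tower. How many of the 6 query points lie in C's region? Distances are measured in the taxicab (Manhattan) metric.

3

(35, 33) — d to each: A:35, B:43, C:29, D:54 → nearest is C
(13, 39) — d to each: A:19, B:27, C:1, D:38 → nearest is C
(38, 25) — d to each: A:30, B:38, C:40, D:49 → nearest is A
(32, 19) — d to each: A:28, B:26, C:40, D:37 → nearest is B
(11, 11) — d to each: A:15, B:11, C:29, D:8 → nearest is D
(33, 33) — d to each: A:33, B:41, C:27, D:52 → nearest is C
3 of the 6 points have C as nearest.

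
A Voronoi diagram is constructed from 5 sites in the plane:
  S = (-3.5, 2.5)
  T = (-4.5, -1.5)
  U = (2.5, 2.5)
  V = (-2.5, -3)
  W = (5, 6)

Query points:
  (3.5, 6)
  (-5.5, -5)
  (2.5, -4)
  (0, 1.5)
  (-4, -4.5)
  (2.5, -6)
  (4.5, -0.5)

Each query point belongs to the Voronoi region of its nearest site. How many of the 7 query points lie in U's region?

2

(3.5, 6) — d² to each: S:61.25, T:120.25, U:13.25, V:117, W:2.25 → nearest is W
(-5.5, -5) — d² to each: S:60.25, T:13.25, U:120.25, V:13, W:231.25 → nearest is V
(2.5, -4) — d² to each: S:78.25, T:55.25, U:42.25, V:26, W:106.25 → nearest is V
(0, 1.5) — d² to each: S:13.25, T:29.25, U:7.25, V:26.5, W:45.25 → nearest is U
(-4, -4.5) — d² to each: S:49.25, T:9.25, U:91.25, V:4.5, W:191.25 → nearest is V
(2.5, -6) — d² to each: S:108.25, T:69.25, U:72.25, V:34, W:150.25 → nearest is V
(4.5, -0.5) — d² to each: S:73, T:82, U:13, V:55.25, W:42.5 → nearest is U
2 of the 7 points have U as nearest.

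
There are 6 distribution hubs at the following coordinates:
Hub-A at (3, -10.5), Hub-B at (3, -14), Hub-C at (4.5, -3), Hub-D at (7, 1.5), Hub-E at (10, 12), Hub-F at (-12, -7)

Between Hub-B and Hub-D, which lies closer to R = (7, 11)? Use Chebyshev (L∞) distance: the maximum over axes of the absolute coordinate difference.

Hub-D

d(R, Hub-B) = max(4, 25) = 25
d(R, Hub-D) = max(0, 9.5) = 9.5
25 > 9.5, so Hub-D is closer.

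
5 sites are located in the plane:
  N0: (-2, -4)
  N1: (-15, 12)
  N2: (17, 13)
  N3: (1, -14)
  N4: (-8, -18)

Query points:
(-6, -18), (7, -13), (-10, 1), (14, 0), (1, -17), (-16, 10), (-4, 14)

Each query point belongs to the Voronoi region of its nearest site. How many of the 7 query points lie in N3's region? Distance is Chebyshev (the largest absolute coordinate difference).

2

(-6, -18) — d to each: N0:14, N1:30, N2:31, N3:7, N4:2 → nearest is N4
(7, -13) — d to each: N0:9, N1:25, N2:26, N3:6, N4:15 → nearest is N3
(-10, 1) — d to each: N0:8, N1:11, N2:27, N3:15, N4:19 → nearest is N0
(14, 0) — d to each: N0:16, N1:29, N2:13, N3:14, N4:22 → nearest is N2
(1, -17) — d to each: N0:13, N1:29, N2:30, N3:3, N4:9 → nearest is N3
(-16, 10) — d to each: N0:14, N1:2, N2:33, N3:24, N4:28 → nearest is N1
(-4, 14) — d to each: N0:18, N1:11, N2:21, N3:28, N4:32 → nearest is N1
2 of the 7 points have N3 as nearest.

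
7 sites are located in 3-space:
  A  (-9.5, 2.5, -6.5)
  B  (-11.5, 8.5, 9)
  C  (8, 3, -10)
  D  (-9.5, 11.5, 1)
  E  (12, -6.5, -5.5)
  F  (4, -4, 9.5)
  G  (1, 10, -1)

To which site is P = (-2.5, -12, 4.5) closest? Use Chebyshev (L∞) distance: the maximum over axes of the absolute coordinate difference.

d(P,A) = max(7, 14.5, 11) = 14.5
d(P,B) = max(9, 20.5, 4.5) = 20.5
d(P,C) = max(10.5, 15, 14.5) = 15
d(P,D) = max(7, 23.5, 3.5) = 23.5
d(P,E) = max(14.5, 5.5, 10) = 14.5
d(P,F) = max(6.5, 8, 5) = 8
d(P,G) = max(3.5, 22, 5.5) = 22
F is nearest.

F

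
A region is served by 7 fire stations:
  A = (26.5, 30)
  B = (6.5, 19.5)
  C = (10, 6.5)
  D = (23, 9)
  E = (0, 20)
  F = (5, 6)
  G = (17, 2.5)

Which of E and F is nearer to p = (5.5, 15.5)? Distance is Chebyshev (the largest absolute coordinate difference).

d(p,E) = max(5.5, 4.5) = 5.5
d(p,F) = max(0.5, 9.5) = 9.5
5.5 < 9.5, so E is closer.

E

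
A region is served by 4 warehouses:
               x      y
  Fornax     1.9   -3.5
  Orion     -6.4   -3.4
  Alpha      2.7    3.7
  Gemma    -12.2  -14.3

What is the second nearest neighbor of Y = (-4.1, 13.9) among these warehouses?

Orion

Since √ is increasing, it suffices to compare squared distances:
d²(Y, Fornax) = (-4.1−1.9)² + (13.9−(-3.5))² = 36 + 302.76 = 338.76
d²(Y, Orion) = (-4.1−(-6.4))² + (13.9−(-3.4))² = 5.29 + 299.29 = 304.58
d²(Y, Alpha) = (-4.1−2.7)² + (13.9−3.7)² = 46.24 + 104.04 = 150.28
d²(Y, Gemma) = (-4.1−(-12.2))² + (13.9−(-14.3))² = 65.61 + 795.24 = 860.85
Sorted ascending: Alpha, Orion, Fornax, … — the second-nearest is Orion.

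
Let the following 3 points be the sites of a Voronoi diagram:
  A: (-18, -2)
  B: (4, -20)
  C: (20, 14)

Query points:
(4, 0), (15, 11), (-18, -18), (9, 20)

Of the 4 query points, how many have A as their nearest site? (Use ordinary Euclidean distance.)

(4, 0) — d² to each: A:488, B:400, C:452 → nearest is B
(15, 11) — d² to each: A:1258, B:1082, C:34 → nearest is C
(-18, -18) — d² to each: A:256, B:488, C:2468 → nearest is A
(9, 20) — d² to each: A:1213, B:1625, C:157 → nearest is C
1 of the 4 points has A as nearest.

1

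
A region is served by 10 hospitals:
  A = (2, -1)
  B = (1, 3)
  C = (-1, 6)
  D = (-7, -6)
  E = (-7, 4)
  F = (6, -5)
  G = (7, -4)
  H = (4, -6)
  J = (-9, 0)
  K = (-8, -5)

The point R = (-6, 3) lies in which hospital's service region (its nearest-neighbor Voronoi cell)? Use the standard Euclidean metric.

Compare squared distances (the ordering matches that of the actual distances):
|RA|² = 64 + 16 = 80
|RB|² = 49 + 0 = 49
|RC|² = 25 + 9 = 34
|RD|² = 1 + 81 = 82
|RE|² = 1 + 1 = 2
|RF|² = 144 + 64 = 208
|RG|² = 169 + 49 = 218
|RH|² = 100 + 81 = 181
|RJ|² = 9 + 9 = 18
|RK|² = 4 + 64 = 68
The smallest is to E, so R lies in the Voronoi region of E.

E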